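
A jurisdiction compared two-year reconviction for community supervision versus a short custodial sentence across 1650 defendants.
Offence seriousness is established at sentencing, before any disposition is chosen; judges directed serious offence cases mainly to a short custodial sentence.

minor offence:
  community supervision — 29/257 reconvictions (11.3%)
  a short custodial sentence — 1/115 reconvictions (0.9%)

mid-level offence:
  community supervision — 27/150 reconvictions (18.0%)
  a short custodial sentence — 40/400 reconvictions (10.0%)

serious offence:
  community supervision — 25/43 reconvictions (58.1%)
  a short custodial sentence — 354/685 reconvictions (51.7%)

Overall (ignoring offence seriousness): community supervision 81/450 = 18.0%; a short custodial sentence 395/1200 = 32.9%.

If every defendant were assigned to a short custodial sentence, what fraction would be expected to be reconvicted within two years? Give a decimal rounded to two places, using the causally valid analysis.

The imbalance in offence seriousness arose from how defendants were allocated, not from anything the disposition did; and offence seriousness independently affects the outcome. The pooled gap is confounded — condition on offence seriousness.
Standardising a short custodial sentence to the population offence seriousness mix: 0.225·1/115 + 0.333·40/400 + 0.441·354/685 = 0.263.

0.26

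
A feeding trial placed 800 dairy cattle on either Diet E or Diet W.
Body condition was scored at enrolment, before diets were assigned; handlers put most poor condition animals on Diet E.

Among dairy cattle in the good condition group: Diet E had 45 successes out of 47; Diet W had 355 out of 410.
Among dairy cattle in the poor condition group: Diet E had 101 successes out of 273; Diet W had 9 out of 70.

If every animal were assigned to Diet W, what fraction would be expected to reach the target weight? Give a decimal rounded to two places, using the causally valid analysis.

0.55

Since starting body condition is a pre-existing factor (not a product of the diet) and it affects the outcome on its own, it is a confounder. The stratified rates, not the pooled rate, identify the causal effect.
Standardising Diet W to the population starting body condition mix: 0.571·355/410 + 0.429·9/70 = 0.550.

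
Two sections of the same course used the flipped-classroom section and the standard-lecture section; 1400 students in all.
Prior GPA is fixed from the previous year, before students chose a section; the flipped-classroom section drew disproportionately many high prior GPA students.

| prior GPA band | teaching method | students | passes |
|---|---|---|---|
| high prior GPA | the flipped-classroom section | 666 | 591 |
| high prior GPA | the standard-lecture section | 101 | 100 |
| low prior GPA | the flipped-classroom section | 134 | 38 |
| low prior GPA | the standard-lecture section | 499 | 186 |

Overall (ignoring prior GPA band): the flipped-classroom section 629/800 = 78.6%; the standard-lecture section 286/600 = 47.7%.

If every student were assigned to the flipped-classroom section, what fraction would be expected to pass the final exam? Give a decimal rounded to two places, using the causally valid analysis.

the standard-lecture section is higher inside every prior GPA band stratum but the flipped-classroom section is higher in aggregate. Whether to stratify depends on how prior GPA band relates to the teaching method.
Prior GPA band is set before the teaching method has any effect — it is not caused by the teaching method — and it independently drives the outcome. That makes it a confounder, so the causal comparison is within prior GPA band levels.
Standardising the flipped-classroom section to the population prior GPA band mix: 0.548·591/666 + 0.452·38/134 = 0.614.

0.61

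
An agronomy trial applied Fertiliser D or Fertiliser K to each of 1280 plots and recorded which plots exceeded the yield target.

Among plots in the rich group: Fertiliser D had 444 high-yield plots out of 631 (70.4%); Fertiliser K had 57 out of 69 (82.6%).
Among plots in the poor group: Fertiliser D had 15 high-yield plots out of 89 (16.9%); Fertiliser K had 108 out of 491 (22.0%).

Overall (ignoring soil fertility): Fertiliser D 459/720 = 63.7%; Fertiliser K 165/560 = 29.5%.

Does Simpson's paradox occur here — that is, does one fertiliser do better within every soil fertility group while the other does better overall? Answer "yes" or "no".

Within each soil fertility level (rich 70.4% vs 82.6%; poor 16.9% vs 22.0%), Fertiliser K has the higher rate every time. Pooled: 63.7% vs 29.5% — Fertiliser D has the higher rate overall. The two comparisons disagree.

yes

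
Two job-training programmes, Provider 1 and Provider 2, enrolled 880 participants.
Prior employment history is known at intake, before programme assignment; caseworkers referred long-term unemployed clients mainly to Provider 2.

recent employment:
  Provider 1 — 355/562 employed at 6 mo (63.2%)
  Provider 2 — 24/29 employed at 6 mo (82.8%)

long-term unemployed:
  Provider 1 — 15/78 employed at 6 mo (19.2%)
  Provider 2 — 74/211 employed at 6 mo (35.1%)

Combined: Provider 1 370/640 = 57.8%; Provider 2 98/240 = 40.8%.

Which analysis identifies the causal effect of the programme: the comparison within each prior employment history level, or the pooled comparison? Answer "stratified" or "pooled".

stratified

Within every prior employment history level Provider 2 has the higher rate, yet pooled Provider 1 does — Simpson's reversal.
Since prior employment history is a pre-existing factor (not a product of the programme) and it affects the outcome on its own, it is a confounder. The stratified rates, not the pooled rate, identify the causal effect.
Within each level — recent employment: 63.2% vs 82.8%; long-term unemployed: 19.2% vs 35.1% — Provider 2 is higher every time.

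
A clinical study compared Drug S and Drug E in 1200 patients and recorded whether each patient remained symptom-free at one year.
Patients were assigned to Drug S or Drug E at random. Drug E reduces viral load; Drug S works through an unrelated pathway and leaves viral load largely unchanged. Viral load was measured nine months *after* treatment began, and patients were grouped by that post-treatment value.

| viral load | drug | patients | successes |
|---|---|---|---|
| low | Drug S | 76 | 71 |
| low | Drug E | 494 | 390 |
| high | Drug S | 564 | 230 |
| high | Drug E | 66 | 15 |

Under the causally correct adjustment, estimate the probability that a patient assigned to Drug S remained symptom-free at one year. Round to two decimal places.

Viral load here is a post-treatment variable shaped by the drug; conditioning on it would introduce bias rather than remove it. The overall comparison is the causal one.
So P(outcome | do(Drug S)) is just the pooled rate for Drug S: 301/640 = 0.470.

0.47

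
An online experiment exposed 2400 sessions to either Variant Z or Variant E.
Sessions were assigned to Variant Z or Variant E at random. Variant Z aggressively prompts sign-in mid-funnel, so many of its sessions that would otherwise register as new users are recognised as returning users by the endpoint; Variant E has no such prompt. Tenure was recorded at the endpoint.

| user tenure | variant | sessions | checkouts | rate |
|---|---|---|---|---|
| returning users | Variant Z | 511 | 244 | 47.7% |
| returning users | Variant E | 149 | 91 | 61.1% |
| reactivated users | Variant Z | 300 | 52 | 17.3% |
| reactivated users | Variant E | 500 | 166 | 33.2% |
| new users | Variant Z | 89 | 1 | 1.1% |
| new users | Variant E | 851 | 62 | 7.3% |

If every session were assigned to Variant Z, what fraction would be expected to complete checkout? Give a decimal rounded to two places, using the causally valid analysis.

0.33

Stratifying would compare variants among sessions the variants themselves sorted into user tenure groups — a form of selection on an intermediate. The unconditioned pooled rates give the total causal effect.
So P(outcome | do(Variant Z)) is just the pooled rate for Variant Z: 297/900 = 0.330.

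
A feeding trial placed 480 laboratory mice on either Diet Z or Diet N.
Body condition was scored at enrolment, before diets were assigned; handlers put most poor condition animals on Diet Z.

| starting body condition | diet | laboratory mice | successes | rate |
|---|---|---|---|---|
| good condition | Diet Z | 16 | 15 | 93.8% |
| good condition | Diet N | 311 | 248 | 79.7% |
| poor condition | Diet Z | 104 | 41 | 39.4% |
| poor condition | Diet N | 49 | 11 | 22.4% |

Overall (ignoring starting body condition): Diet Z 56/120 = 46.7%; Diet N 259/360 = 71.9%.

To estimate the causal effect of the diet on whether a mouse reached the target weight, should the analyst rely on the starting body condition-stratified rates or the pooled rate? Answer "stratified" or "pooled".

Nothing the diet does changes starting body condition; the imbalance is an allocation artefact. With starting body condition also predicting the outcome, the pooled figure is confounded, and the within-stratum comparison is the causal one.
Within each level — good condition: 93.8% vs 79.7%; poor condition: 39.4% vs 22.4% — Diet Z is higher every time.

stratified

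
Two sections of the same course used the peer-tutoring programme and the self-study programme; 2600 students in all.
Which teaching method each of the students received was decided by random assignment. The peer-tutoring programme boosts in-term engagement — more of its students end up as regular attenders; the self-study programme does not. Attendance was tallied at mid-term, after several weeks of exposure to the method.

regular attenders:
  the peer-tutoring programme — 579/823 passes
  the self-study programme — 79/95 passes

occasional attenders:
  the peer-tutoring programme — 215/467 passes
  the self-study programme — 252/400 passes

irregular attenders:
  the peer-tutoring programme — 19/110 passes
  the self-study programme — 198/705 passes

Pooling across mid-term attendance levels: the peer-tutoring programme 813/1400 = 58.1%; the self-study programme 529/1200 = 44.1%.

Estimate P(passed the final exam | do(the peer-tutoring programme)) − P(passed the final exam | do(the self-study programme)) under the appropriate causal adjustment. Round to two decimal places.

+0.14

Because the teaching method influences mid-term attendance, mid-term attendance is a post-treatment mediator, not a confounder. Stratifying on it would bias the estimate; the causal effect is the crude pooled difference.
The causal difference is the pooled difference: 0.581 − 0.441 = +0.140.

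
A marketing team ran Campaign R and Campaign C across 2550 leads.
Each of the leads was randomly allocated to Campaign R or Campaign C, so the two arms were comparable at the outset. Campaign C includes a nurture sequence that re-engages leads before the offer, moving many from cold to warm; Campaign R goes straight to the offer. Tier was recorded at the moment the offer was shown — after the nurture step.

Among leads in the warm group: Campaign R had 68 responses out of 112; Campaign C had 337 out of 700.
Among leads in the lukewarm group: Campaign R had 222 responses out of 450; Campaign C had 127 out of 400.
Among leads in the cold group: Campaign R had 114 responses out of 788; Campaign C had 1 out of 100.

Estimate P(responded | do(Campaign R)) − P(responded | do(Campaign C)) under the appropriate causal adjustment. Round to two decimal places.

Because the campaign influences engagement tier, engagement tier is a post-treatment mediator, not a confounder. Stratifying on it would bias the estimate; the causal effect is the crude pooled difference.
The causal difference is the pooled difference: 0.299 − 0.388 = -0.088.

-0.09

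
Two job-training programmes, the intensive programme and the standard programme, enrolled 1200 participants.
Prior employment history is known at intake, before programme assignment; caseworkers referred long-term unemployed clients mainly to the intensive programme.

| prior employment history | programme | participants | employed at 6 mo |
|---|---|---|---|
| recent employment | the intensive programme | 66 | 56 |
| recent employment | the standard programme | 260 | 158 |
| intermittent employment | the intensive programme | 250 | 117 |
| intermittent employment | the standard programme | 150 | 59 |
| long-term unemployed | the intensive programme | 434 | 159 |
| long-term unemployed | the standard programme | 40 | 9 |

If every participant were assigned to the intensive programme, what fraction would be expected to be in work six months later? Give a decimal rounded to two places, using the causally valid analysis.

0.53

Nothing the programme does changes prior employment history; the imbalance is an allocation artefact. With prior employment history also predicting the outcome, the pooled figure is confounded, and the within-stratum comparison is the causal one.
Standardising the intensive programme to the population prior employment history mix: 0.272·56/66 + 0.333·117/250 + 0.395·159/434 = 0.531.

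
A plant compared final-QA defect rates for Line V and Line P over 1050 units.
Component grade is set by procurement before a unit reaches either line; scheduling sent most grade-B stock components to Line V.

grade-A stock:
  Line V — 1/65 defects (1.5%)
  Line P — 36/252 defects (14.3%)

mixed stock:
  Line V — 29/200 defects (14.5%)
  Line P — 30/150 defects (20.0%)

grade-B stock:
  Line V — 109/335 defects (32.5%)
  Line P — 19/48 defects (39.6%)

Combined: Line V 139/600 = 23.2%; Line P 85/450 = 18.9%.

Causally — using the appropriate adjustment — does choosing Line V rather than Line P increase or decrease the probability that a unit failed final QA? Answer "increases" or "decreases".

decreases

Nothing the line does changes component grade; the imbalance is an allocation artefact. With component grade also predicting the outcome, the pooled figure is confounded, and the within-stratum comparison is the causal one.
Within each level — grade-A stock: 1.5% vs 14.3%; mixed stock: 14.5% vs 20.0%; grade-B stock: 32.5% vs 39.6% — Line V is lower every time.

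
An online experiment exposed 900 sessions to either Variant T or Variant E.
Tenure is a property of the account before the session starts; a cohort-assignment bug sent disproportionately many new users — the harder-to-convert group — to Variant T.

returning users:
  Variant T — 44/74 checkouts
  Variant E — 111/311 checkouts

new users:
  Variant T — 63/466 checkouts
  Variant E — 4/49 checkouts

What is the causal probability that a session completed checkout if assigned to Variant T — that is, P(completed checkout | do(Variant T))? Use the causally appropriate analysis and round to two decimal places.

The user tenure-specific comparison favours Variant T throughout, but the pooled figures favour Variant E. The question is whether to condition on user tenure.
User tenure differs across variants for reasons unrelated to any effect of the variant itself, and it separately predicts the outcome — a classic confounder. We must compare within user tenure levels.
Standardising Variant T to the population user tenure mix: 0.428·44/74 + 0.572·63/466 = 0.332.

0.33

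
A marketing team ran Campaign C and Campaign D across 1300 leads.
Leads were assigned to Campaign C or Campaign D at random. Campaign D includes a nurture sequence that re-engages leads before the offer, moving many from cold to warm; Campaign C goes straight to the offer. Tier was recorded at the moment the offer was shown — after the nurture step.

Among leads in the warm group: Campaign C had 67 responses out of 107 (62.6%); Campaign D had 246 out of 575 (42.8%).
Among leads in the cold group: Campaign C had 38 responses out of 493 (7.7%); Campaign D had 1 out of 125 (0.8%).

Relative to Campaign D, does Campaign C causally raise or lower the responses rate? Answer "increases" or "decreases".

The stratified and pooled comparisons disagree (Campaign C wins within each engagement tier; Campaign D wins overall), so the answer turns on the causal role of engagement tier.
Engagement tier lies on the pathway campaign → engagement tier → outcome, so adjusting for it blocks the indirect effect. For the total causal effect of campaign, use the unadjusted pooled rates.
Pooled: Campaign C 17.5% vs Campaign D 35.3%; Campaign D is higher overall.

decreases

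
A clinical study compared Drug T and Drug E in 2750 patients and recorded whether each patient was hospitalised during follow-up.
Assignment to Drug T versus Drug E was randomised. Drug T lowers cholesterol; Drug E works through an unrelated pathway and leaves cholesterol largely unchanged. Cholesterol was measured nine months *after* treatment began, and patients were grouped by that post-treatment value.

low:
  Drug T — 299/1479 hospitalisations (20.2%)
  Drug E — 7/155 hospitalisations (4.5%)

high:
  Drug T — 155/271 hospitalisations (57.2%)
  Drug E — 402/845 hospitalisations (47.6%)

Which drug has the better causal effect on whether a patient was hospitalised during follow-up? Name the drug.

The stratified and pooled comparisons disagree (Drug E wins within each cholesterol; Drug T wins overall), so the answer turns on the causal role of cholesterol.
Cholesterol is downstream of the drug. One should not condition on a consequence of treatment, so the overall rates are the right comparison.
Pooled: Drug T 25.9% vs Drug E 40.9%; Drug T is lower overall.

Drug T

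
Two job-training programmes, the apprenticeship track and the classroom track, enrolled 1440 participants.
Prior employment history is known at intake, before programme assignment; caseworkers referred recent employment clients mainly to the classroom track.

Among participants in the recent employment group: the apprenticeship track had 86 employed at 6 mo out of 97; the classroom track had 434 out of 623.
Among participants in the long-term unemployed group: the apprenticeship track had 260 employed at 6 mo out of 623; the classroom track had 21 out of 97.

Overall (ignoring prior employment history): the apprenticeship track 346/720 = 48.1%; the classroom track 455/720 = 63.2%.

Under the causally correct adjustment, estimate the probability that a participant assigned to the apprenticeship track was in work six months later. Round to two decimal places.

0.65

Within every prior employment history level the apprenticeship track has the higher rate, yet pooled the classroom track does — Simpson's reversal.
Prior employment history is set before the programme has any effect — it is not caused by the programme — and it independently drives the outcome. That makes it a confounder, so the causal comparison is within prior employment history levels.
Standardising the apprenticeship track to the population prior employment history mix: 0.500·86/97 + 0.500·260/623 = 0.652.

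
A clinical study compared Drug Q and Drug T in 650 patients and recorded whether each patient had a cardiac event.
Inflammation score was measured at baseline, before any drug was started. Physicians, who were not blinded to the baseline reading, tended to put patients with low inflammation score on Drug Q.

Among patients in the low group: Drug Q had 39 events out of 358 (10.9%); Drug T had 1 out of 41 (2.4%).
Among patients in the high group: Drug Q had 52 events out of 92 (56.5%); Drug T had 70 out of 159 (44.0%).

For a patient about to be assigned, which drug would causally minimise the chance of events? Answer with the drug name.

Inflammation score is set before the drug has any effect — it is not caused by the drug — and it independently drives the outcome. That makes it a confounder, so the causal comparison is within inflammation score levels.
Within each level — low: 10.9% vs 2.4%; high: 56.5% vs 44.0% — Drug T is lower every time.

Drug T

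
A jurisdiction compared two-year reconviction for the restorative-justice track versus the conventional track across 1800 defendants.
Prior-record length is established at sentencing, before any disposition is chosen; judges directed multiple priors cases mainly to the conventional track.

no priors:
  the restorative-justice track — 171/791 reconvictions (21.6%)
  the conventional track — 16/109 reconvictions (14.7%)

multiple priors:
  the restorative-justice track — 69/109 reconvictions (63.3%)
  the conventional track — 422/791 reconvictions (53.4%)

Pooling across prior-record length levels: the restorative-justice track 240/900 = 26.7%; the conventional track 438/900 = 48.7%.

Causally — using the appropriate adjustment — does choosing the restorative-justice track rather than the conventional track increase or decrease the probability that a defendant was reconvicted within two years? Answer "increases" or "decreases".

increases

Since prior-record length is a pre-existing factor (not a product of the disposition) and it affects the outcome on its own, it is a confounder. The stratified rates, not the pooled rate, identify the causal effect.
Within each level — no priors: 21.6% vs 14.7%; multiple priors: 63.3% vs 53.4% — the conventional track is lower every time.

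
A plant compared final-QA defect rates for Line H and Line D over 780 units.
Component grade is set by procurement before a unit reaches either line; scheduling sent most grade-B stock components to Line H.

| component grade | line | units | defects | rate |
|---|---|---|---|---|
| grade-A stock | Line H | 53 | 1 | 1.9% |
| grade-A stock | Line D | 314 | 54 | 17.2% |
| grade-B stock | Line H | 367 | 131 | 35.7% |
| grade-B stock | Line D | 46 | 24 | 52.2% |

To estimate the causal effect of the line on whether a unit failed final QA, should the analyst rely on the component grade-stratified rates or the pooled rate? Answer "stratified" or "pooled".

Within every component grade level Line H has the lower rate, yet pooled Line D does — Simpson's reversal.
Nothing the line does changes component grade; the imbalance is an allocation artefact. With component grade also predicting the outcome, the pooled figure is confounded, and the within-stratum comparison is the causal one.
Within each level — grade-A stock: 1.9% vs 17.2%; grade-B stock: 35.7% vs 52.2% — Line H is lower every time.

stratified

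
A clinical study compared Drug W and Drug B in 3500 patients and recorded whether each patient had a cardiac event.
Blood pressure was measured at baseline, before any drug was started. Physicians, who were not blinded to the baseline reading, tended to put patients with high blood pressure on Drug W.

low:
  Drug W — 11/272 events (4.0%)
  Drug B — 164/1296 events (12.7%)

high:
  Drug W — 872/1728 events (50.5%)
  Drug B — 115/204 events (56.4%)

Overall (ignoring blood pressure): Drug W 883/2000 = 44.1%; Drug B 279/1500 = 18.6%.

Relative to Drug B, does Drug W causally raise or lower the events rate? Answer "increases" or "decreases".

decreases

Since blood pressure is a pre-existing factor (not a product of the drug) and it affects the outcome on its own, it is a confounder. The stratified rates, not the pooled rate, identify the causal effect.
Within each level — low: 4.0% vs 12.7%; high: 50.5% vs 56.4% — Drug W is lower every time.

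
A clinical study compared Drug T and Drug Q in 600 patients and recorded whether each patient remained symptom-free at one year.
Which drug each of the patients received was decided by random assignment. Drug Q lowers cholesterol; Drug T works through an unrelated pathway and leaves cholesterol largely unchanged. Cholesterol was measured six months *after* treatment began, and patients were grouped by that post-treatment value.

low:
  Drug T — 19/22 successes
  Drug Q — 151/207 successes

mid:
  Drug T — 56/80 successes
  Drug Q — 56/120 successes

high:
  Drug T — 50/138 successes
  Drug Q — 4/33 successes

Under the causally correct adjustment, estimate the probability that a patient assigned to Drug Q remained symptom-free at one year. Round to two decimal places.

Cholesterol is recorded after the drug and is itself shifted by it — it sits on the causal path from drug to outcome. Conditioning on a mediator would strip out part of the effect we want; the pooled comparison gives the total causal effect.
So P(outcome | do(Drug Q)) is just the pooled rate for Drug Q: 211/360 = 0.586.

0.59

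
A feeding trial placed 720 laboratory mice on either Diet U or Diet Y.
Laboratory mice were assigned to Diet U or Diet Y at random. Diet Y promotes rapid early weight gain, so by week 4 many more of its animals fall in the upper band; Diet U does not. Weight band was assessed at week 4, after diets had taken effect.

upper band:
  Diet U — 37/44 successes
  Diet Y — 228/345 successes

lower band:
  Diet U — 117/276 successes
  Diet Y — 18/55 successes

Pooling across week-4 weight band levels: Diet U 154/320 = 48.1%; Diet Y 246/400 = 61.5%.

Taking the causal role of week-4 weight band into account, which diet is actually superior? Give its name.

Diet Y

Week-4 weight band is recorded after the diet and is itself shifted by it — it sits on the causal path from diet to outcome. Conditioning on a mediator would strip out part of the effect we want; the pooled comparison gives the total causal effect.
Pooled: Diet U 48.1% vs Diet Y 61.5%; Diet Y is higher overall.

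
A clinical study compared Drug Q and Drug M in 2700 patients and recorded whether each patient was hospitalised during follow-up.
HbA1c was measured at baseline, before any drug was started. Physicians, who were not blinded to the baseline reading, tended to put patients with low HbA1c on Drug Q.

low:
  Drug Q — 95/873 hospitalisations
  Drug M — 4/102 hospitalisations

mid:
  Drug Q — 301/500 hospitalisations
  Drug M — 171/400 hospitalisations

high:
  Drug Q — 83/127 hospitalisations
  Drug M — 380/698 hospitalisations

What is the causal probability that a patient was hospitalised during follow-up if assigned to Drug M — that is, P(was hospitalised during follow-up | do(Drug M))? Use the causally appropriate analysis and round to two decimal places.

0.32

HbA1c satisfies the back-door criterion: it is not a descendant of the drug, and it blocks the spurious path from drug to outcome. Adjusting for it (i.e., using the within-HbA1c rates) gives the causal effect.
Standardising Drug M to the population HbA1c mix: 0.361·4/102 + 0.333·171/400 + 0.306·380/698 = 0.323.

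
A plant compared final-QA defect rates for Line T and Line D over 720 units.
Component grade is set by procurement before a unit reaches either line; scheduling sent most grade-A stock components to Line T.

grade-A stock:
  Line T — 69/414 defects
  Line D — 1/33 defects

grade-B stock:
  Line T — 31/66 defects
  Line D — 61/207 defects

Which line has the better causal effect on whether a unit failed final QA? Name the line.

The component grade-specific comparison favours Line D throughout, but the pooled figures favour Line T. The question is whether to condition on component grade.
Here component grade is a common cause — it drives both which line a case falls under and the outcome. The crude comparison mixes populations; the stratum-specific rates are the causally relevant ones.
Within each level — grade-A stock: 16.7% vs 3.0%; grade-B stock: 47.0% vs 29.5% — Line D is lower every time.

Line D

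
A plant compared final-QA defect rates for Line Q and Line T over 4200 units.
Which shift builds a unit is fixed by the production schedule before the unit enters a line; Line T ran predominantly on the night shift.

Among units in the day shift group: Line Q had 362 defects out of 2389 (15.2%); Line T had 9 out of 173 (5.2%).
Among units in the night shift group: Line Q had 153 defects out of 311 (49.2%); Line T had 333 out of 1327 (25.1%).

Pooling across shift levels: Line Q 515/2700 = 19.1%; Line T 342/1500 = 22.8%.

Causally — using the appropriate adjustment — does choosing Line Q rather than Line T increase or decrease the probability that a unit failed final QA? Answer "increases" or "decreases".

Nothing the line does changes shift; the imbalance is an allocation artefact. With shift also predicting the outcome, the pooled figure is confounded, and the within-stratum comparison is the causal one.
Within each level — day shift: 15.2% vs 5.2%; night shift: 49.2% vs 25.1% — Line T is lower every time.

increases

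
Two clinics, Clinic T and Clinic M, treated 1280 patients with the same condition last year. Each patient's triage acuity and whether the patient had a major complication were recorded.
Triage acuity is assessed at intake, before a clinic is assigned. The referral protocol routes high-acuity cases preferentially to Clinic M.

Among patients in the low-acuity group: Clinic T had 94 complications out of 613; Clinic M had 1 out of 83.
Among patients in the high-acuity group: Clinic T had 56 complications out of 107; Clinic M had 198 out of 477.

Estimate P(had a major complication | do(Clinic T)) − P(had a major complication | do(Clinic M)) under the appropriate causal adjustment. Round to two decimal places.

The imbalance in triage acuity arose from how patients were allocated, not from anything the clinic did; and triage acuity independently affects the outcome. The pooled gap is confounded — condition on triage acuity.
Adjusting over the population distribution of triage acuity: 0.544·(0.153−0.012) + 0.456·(0.523−0.415) = +0.126.

+0.13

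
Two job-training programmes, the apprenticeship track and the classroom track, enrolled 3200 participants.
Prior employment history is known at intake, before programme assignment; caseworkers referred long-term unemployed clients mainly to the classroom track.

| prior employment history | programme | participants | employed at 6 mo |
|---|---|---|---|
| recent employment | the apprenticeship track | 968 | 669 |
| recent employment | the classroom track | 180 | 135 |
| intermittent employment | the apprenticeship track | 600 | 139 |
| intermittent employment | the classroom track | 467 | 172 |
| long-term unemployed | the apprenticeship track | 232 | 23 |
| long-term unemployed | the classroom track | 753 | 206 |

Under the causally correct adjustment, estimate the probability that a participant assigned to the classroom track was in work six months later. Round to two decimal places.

Prior employment history is set before the programme has any effect — it is not caused by the programme — and it independently drives the outcome. That makes it a confounder, so the causal comparison is within prior employment history levels.
Standardising the classroom track to the population prior employment history mix: 0.359·135/180 + 0.333·172/467 + 0.308·206/753 = 0.476.

0.48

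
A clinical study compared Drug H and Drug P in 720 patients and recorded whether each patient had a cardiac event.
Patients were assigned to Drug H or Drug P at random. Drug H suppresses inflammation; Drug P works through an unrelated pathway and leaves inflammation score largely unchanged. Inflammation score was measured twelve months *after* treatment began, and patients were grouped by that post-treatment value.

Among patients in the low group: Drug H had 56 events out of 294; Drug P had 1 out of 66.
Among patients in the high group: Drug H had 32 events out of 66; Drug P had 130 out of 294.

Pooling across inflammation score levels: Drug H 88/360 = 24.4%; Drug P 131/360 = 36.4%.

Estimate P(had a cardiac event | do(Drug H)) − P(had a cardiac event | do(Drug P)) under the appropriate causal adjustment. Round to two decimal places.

-0.12

Within every inflammation score level Drug P has the lower rate, yet pooled Drug H does — Simpson's reversal.
Inflammation score here is a post-treatment variable shaped by the drug; conditioning on it would introduce bias rather than remove it. The overall comparison is the causal one.
The causal difference is the pooled difference: 0.244 − 0.364 = -0.119.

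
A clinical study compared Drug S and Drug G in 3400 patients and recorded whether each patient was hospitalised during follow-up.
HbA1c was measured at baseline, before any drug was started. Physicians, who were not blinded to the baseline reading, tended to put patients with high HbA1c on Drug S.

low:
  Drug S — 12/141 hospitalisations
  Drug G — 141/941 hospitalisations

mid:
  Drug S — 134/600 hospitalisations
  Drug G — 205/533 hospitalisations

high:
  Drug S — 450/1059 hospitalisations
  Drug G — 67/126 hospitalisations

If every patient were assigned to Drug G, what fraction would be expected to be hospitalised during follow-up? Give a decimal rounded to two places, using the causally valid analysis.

HbA1c is set before the drug has any effect — it is not caused by the drug — and it independently drives the outcome. That makes it a confounder, so the causal comparison is within HbA1c levels.
Standardising Drug G to the population HbA1c mix: 0.318·141/941 + 0.333·205/533 + 0.349·67/126 = 0.361.

0.36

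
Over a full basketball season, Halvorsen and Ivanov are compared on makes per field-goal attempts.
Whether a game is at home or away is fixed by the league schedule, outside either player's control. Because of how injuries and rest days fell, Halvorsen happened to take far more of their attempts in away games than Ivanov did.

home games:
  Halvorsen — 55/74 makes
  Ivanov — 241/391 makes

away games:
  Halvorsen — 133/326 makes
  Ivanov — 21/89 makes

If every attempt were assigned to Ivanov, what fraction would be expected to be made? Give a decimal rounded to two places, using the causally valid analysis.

Since game venue is a pre-existing factor (not a product of the player) and it affects the outcome on its own, it is a confounder. The stratified rates, not the pooled rate, identify the causal effect.
Standardising Ivanov to the population game venue mix: 0.528·241/391 + 0.472·21/89 = 0.437.

0.44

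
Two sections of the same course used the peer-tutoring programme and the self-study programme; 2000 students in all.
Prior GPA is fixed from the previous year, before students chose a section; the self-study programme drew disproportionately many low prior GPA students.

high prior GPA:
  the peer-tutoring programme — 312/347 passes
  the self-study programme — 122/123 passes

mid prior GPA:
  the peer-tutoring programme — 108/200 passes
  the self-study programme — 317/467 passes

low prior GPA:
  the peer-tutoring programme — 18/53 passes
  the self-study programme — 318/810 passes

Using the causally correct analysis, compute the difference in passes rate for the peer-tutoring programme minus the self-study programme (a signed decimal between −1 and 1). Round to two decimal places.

the self-study programme is higher inside every prior GPA band stratum but the peer-tutoring programme is higher in aggregate. Whether to stratify depends on how prior GPA band relates to the teaching method.
Prior GPA band differs across teaching methods for reasons unrelated to any effect of the teaching method itself, and it separately predicts the outcome — a classic confounder. We must compare within prior GPA band levels.
Adjusting over the population distribution of prior GPA band: 0.235·(0.899−0.992) + 0.334·(0.540−0.679) + 0.431·(0.340−0.393) = -0.091.

-0.09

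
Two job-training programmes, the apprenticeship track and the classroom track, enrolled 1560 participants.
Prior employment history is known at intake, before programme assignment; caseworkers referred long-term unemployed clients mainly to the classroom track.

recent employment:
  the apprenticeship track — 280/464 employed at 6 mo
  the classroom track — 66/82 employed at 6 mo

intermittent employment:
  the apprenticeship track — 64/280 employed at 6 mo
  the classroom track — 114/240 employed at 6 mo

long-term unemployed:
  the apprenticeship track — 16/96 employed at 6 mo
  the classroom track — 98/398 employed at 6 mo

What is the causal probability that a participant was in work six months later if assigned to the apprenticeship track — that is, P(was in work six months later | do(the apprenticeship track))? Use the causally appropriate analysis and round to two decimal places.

the classroom track is higher inside every prior employment history stratum but the apprenticeship track is higher in aggregate. Whether to stratify depends on how prior employment history relates to the programme.
Prior employment history satisfies the back-door criterion: it is not a descendant of the programme, and it blocks the spurious path from programme to outcome. Adjusting for it (i.e., using the within-prior employment history rates) gives the causal effect.
Standardising the apprenticeship track to the population prior employment history mix: 0.350·280/464 + 0.333·64/280 + 0.317·16/96 = 0.340.

0.34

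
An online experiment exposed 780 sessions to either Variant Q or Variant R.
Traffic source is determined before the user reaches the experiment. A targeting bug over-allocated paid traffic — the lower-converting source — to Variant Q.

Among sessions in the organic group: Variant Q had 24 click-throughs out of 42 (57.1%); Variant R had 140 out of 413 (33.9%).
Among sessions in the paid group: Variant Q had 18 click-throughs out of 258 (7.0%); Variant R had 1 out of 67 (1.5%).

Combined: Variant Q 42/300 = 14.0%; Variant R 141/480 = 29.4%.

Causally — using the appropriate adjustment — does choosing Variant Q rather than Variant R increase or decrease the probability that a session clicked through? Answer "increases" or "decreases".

increases

Here traffic source is a common cause — it drives both which variant a case falls under and the outcome. The crude comparison mixes populations; the stratum-specific rates are the causally relevant ones.
Within each level — organic: 57.1% vs 33.9%; paid: 7.0% vs 1.5% — Variant Q is higher every time.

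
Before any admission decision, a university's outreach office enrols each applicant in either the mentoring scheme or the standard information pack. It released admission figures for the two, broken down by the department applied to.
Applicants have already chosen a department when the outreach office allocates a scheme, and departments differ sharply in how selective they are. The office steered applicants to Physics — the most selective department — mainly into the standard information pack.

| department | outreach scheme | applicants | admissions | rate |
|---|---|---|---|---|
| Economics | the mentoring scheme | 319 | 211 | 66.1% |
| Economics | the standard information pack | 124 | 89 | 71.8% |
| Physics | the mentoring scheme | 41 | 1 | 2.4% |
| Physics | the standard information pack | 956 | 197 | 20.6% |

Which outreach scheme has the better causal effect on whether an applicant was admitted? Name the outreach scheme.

The department-specific comparison favours the standard information pack throughout, but the pooled figures favour the mentoring scheme. The question is whether to condition on department.
Nothing the outreach scheme does changes department; the imbalance is an allocation artefact. With department also predicting the outcome, the pooled figure is confounded, and the within-stratum comparison is the causal one.
Within each level — Economics: 66.1% vs 71.8%; Physics: 2.4% vs 20.6% — the standard information pack is higher every time.

the standard information pack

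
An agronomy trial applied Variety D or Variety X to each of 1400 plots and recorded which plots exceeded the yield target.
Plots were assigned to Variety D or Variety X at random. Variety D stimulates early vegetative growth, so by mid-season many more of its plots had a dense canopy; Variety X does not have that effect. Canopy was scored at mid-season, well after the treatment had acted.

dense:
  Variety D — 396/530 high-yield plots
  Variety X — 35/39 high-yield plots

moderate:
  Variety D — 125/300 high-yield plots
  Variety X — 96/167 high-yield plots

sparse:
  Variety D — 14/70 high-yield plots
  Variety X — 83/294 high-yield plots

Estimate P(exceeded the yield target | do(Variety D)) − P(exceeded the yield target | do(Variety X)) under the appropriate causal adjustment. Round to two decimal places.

The distribution of mid-season canopy is itself part of what the variety does — it is an intermediate outcome. Holding it fixed would remove that part of the effect; the total effect is the pooled difference.
The causal difference is the pooled difference: 0.594 − 0.428 = +0.166.

+0.17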